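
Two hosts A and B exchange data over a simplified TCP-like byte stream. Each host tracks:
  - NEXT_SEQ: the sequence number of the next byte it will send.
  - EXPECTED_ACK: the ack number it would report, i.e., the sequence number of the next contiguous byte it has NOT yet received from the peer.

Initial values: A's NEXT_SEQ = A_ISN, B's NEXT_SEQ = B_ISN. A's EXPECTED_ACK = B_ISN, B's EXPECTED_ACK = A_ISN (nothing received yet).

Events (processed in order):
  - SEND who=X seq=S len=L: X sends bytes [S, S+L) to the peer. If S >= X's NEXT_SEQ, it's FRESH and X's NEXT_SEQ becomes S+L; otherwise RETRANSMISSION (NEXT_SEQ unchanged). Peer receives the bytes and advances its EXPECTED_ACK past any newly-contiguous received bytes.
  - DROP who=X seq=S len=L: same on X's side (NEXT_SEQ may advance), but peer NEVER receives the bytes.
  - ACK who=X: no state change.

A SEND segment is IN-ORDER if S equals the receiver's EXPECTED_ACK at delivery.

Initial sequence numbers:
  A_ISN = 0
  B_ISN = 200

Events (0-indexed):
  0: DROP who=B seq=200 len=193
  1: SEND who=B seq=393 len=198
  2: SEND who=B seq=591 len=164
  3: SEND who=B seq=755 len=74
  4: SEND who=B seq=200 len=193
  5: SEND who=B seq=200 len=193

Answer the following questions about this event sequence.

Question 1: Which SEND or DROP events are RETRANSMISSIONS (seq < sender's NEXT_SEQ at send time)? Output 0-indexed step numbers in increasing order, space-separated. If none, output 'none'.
Step 0: DROP seq=200 -> fresh
Step 1: SEND seq=393 -> fresh
Step 2: SEND seq=591 -> fresh
Step 3: SEND seq=755 -> fresh
Step 4: SEND seq=200 -> retransmit
Step 5: SEND seq=200 -> retransmit

Answer: 4 5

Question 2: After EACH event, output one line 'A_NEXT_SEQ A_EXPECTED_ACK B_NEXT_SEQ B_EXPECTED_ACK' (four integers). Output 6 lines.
0 200 393 0
0 200 591 0
0 200 755 0
0 200 829 0
0 829 829 0
0 829 829 0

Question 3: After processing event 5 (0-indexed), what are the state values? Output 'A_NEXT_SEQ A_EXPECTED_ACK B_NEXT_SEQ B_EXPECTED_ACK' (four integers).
After event 0: A_seq=0 A_ack=200 B_seq=393 B_ack=0
After event 1: A_seq=0 A_ack=200 B_seq=591 B_ack=0
After event 2: A_seq=0 A_ack=200 B_seq=755 B_ack=0
After event 3: A_seq=0 A_ack=200 B_seq=829 B_ack=0
After event 4: A_seq=0 A_ack=829 B_seq=829 B_ack=0
After event 5: A_seq=0 A_ack=829 B_seq=829 B_ack=0

0 829 829 0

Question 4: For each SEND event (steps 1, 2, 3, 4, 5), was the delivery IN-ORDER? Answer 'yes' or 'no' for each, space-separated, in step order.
Step 1: SEND seq=393 -> out-of-order
Step 2: SEND seq=591 -> out-of-order
Step 3: SEND seq=755 -> out-of-order
Step 4: SEND seq=200 -> in-order
Step 5: SEND seq=200 -> out-of-order

Answer: no no no yes no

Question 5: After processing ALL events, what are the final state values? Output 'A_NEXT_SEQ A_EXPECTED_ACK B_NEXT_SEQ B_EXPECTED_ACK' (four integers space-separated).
Answer: 0 829 829 0

Derivation:
After event 0: A_seq=0 A_ack=200 B_seq=393 B_ack=0
After event 1: A_seq=0 A_ack=200 B_seq=591 B_ack=0
After event 2: A_seq=0 A_ack=200 B_seq=755 B_ack=0
After event 3: A_seq=0 A_ack=200 B_seq=829 B_ack=0
After event 4: A_seq=0 A_ack=829 B_seq=829 B_ack=0
After event 5: A_seq=0 A_ack=829 B_seq=829 B_ack=0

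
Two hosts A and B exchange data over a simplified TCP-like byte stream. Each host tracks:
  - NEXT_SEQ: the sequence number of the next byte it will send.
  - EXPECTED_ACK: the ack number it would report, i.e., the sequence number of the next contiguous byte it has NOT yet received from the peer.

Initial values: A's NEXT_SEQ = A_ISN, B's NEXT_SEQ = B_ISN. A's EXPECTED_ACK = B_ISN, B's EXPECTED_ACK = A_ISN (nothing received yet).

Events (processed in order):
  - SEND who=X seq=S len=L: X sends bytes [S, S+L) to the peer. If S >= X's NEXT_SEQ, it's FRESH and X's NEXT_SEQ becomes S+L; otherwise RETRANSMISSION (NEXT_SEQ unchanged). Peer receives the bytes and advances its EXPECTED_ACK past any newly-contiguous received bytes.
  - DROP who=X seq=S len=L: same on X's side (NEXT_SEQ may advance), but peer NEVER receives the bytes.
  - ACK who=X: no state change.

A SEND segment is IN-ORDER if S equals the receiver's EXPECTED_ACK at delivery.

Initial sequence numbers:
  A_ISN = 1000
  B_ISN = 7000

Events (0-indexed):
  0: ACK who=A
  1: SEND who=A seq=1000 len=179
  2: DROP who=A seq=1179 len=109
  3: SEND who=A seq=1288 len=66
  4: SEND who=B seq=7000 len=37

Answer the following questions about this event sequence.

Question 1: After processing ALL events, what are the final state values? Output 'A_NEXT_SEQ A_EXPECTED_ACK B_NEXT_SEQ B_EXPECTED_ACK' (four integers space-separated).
Answer: 1354 7037 7037 1179

Derivation:
After event 0: A_seq=1000 A_ack=7000 B_seq=7000 B_ack=1000
After event 1: A_seq=1179 A_ack=7000 B_seq=7000 B_ack=1179
After event 2: A_seq=1288 A_ack=7000 B_seq=7000 B_ack=1179
After event 3: A_seq=1354 A_ack=7000 B_seq=7000 B_ack=1179
After event 4: A_seq=1354 A_ack=7037 B_seq=7037 B_ack=1179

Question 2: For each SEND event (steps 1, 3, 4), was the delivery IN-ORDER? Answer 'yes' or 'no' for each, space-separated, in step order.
Answer: yes no yes

Derivation:
Step 1: SEND seq=1000 -> in-order
Step 3: SEND seq=1288 -> out-of-order
Step 4: SEND seq=7000 -> in-order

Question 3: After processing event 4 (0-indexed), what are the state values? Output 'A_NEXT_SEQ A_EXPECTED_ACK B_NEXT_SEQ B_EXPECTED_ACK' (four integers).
After event 0: A_seq=1000 A_ack=7000 B_seq=7000 B_ack=1000
After event 1: A_seq=1179 A_ack=7000 B_seq=7000 B_ack=1179
After event 2: A_seq=1288 A_ack=7000 B_seq=7000 B_ack=1179
After event 3: A_seq=1354 A_ack=7000 B_seq=7000 B_ack=1179
After event 4: A_seq=1354 A_ack=7037 B_seq=7037 B_ack=1179

1354 7037 7037 1179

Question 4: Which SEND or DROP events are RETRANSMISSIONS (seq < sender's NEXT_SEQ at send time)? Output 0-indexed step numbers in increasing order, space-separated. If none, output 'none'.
Step 1: SEND seq=1000 -> fresh
Step 2: DROP seq=1179 -> fresh
Step 3: SEND seq=1288 -> fresh
Step 4: SEND seq=7000 -> fresh

Answer: none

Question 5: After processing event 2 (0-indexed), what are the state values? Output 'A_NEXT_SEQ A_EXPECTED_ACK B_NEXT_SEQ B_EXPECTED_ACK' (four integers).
After event 0: A_seq=1000 A_ack=7000 B_seq=7000 B_ack=1000
After event 1: A_seq=1179 A_ack=7000 B_seq=7000 B_ack=1179
After event 2: A_seq=1288 A_ack=7000 B_seq=7000 B_ack=1179

1288 7000 7000 1179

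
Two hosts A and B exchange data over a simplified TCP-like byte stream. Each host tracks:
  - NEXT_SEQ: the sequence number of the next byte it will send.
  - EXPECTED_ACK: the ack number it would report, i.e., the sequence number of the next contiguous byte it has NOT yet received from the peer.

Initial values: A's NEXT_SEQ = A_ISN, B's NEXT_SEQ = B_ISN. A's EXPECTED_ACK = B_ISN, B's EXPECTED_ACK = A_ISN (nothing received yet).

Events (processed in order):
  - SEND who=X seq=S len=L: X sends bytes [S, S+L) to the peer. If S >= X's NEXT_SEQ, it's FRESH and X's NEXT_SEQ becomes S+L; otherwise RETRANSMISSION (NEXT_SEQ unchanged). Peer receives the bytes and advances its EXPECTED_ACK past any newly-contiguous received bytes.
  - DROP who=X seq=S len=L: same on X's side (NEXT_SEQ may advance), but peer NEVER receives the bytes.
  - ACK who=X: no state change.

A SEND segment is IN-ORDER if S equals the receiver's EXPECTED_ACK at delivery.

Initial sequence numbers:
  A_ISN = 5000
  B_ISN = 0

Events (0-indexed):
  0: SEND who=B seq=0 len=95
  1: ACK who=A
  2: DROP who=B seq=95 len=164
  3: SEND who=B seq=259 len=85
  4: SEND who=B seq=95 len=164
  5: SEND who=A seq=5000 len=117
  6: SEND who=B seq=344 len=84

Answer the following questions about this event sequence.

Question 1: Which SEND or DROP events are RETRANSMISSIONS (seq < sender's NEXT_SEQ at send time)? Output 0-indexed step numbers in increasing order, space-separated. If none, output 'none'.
Step 0: SEND seq=0 -> fresh
Step 2: DROP seq=95 -> fresh
Step 3: SEND seq=259 -> fresh
Step 4: SEND seq=95 -> retransmit
Step 5: SEND seq=5000 -> fresh
Step 6: SEND seq=344 -> fresh

Answer: 4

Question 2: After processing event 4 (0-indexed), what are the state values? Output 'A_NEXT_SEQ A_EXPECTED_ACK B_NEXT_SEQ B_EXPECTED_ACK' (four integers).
After event 0: A_seq=5000 A_ack=95 B_seq=95 B_ack=5000
After event 1: A_seq=5000 A_ack=95 B_seq=95 B_ack=5000
After event 2: A_seq=5000 A_ack=95 B_seq=259 B_ack=5000
After event 3: A_seq=5000 A_ack=95 B_seq=344 B_ack=5000
After event 4: A_seq=5000 A_ack=344 B_seq=344 B_ack=5000

5000 344 344 5000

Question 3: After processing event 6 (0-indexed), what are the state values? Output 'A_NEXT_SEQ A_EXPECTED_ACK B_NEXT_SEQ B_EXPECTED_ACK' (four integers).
After event 0: A_seq=5000 A_ack=95 B_seq=95 B_ack=5000
After event 1: A_seq=5000 A_ack=95 B_seq=95 B_ack=5000
After event 2: A_seq=5000 A_ack=95 B_seq=259 B_ack=5000
After event 3: A_seq=5000 A_ack=95 B_seq=344 B_ack=5000
After event 4: A_seq=5000 A_ack=344 B_seq=344 B_ack=5000
After event 5: A_seq=5117 A_ack=344 B_seq=344 B_ack=5117
After event 6: A_seq=5117 A_ack=428 B_seq=428 B_ack=5117

5117 428 428 5117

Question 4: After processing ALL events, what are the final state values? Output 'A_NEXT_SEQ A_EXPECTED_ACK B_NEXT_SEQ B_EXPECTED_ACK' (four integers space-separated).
Answer: 5117 428 428 5117

Derivation:
After event 0: A_seq=5000 A_ack=95 B_seq=95 B_ack=5000
After event 1: A_seq=5000 A_ack=95 B_seq=95 B_ack=5000
After event 2: A_seq=5000 A_ack=95 B_seq=259 B_ack=5000
After event 3: A_seq=5000 A_ack=95 B_seq=344 B_ack=5000
After event 4: A_seq=5000 A_ack=344 B_seq=344 B_ack=5000
After event 5: A_seq=5117 A_ack=344 B_seq=344 B_ack=5117
After event 6: A_seq=5117 A_ack=428 B_seq=428 B_ack=5117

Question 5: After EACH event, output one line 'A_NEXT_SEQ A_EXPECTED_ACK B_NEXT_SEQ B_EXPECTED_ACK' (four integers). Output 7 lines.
5000 95 95 5000
5000 95 95 5000
5000 95 259 5000
5000 95 344 5000
5000 344 344 5000
5117 344 344 5117
5117 428 428 5117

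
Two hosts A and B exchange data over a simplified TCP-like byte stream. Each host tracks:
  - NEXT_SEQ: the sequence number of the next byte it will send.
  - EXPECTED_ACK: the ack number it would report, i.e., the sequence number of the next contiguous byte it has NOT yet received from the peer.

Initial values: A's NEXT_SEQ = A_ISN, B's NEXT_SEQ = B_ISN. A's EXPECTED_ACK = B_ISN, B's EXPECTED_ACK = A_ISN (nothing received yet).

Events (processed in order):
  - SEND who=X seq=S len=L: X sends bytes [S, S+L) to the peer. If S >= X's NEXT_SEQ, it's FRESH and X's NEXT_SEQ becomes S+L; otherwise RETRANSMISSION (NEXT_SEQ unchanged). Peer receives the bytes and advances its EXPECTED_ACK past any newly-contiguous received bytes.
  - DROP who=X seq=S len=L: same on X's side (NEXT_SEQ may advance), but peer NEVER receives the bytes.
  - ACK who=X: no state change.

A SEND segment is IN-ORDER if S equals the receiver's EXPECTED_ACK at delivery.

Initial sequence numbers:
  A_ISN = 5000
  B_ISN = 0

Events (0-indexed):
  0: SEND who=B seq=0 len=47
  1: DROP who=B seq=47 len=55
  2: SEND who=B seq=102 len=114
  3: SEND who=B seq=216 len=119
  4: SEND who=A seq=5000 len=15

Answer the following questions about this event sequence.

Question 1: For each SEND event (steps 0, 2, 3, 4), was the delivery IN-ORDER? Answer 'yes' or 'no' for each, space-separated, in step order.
Answer: yes no no yes

Derivation:
Step 0: SEND seq=0 -> in-order
Step 2: SEND seq=102 -> out-of-order
Step 3: SEND seq=216 -> out-of-order
Step 4: SEND seq=5000 -> in-order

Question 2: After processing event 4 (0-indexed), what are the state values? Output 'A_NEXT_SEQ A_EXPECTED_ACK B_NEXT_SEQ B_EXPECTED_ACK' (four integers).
After event 0: A_seq=5000 A_ack=47 B_seq=47 B_ack=5000
After event 1: A_seq=5000 A_ack=47 B_seq=102 B_ack=5000
After event 2: A_seq=5000 A_ack=47 B_seq=216 B_ack=5000
After event 3: A_seq=5000 A_ack=47 B_seq=335 B_ack=5000
After event 4: A_seq=5015 A_ack=47 B_seq=335 B_ack=5015

5015 47 335 5015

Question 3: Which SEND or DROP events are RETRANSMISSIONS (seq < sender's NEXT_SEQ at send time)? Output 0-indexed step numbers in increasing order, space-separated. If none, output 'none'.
Answer: none

Derivation:
Step 0: SEND seq=0 -> fresh
Step 1: DROP seq=47 -> fresh
Step 2: SEND seq=102 -> fresh
Step 3: SEND seq=216 -> fresh
Step 4: SEND seq=5000 -> fresh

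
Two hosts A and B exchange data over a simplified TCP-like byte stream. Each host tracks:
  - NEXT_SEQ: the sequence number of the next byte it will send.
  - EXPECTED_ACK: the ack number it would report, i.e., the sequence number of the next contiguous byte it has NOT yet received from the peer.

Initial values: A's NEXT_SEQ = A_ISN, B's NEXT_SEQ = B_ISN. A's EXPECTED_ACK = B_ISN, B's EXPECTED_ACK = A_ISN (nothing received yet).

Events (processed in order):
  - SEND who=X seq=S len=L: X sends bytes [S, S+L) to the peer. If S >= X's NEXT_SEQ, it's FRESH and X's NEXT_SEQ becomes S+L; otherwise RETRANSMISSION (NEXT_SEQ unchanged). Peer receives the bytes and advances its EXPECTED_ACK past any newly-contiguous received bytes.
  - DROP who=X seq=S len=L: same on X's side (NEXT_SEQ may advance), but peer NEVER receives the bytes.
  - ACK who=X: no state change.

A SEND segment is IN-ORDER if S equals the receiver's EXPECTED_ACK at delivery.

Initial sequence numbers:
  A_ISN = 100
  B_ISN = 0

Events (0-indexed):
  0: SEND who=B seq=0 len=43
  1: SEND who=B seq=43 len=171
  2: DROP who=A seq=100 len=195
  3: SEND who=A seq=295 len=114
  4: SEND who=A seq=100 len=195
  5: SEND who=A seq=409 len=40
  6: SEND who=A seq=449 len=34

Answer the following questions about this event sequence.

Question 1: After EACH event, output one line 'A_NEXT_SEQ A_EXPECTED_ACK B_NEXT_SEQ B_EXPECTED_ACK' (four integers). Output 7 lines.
100 43 43 100
100 214 214 100
295 214 214 100
409 214 214 100
409 214 214 409
449 214 214 449
483 214 214 483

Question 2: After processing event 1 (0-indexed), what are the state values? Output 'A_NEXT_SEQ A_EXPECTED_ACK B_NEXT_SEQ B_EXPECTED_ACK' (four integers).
After event 0: A_seq=100 A_ack=43 B_seq=43 B_ack=100
After event 1: A_seq=100 A_ack=214 B_seq=214 B_ack=100

100 214 214 100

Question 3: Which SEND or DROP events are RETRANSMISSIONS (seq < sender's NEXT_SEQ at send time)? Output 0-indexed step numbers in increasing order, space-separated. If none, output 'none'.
Step 0: SEND seq=0 -> fresh
Step 1: SEND seq=43 -> fresh
Step 2: DROP seq=100 -> fresh
Step 3: SEND seq=295 -> fresh
Step 4: SEND seq=100 -> retransmit
Step 5: SEND seq=409 -> fresh
Step 6: SEND seq=449 -> fresh

Answer: 4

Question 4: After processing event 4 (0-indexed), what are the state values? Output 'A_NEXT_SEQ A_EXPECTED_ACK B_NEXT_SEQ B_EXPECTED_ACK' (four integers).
After event 0: A_seq=100 A_ack=43 B_seq=43 B_ack=100
After event 1: A_seq=100 A_ack=214 B_seq=214 B_ack=100
After event 2: A_seq=295 A_ack=214 B_seq=214 B_ack=100
After event 3: A_seq=409 A_ack=214 B_seq=214 B_ack=100
After event 4: A_seq=409 A_ack=214 B_seq=214 B_ack=409

409 214 214 409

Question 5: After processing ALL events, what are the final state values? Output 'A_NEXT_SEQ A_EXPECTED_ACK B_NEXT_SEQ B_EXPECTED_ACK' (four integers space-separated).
After event 0: A_seq=100 A_ack=43 B_seq=43 B_ack=100
After event 1: A_seq=100 A_ack=214 B_seq=214 B_ack=100
After event 2: A_seq=295 A_ack=214 B_seq=214 B_ack=100
After event 3: A_seq=409 A_ack=214 B_seq=214 B_ack=100
After event 4: A_seq=409 A_ack=214 B_seq=214 B_ack=409
After event 5: A_seq=449 A_ack=214 B_seq=214 B_ack=449
After event 6: A_seq=483 A_ack=214 B_seq=214 B_ack=483

Answer: 483 214 214 483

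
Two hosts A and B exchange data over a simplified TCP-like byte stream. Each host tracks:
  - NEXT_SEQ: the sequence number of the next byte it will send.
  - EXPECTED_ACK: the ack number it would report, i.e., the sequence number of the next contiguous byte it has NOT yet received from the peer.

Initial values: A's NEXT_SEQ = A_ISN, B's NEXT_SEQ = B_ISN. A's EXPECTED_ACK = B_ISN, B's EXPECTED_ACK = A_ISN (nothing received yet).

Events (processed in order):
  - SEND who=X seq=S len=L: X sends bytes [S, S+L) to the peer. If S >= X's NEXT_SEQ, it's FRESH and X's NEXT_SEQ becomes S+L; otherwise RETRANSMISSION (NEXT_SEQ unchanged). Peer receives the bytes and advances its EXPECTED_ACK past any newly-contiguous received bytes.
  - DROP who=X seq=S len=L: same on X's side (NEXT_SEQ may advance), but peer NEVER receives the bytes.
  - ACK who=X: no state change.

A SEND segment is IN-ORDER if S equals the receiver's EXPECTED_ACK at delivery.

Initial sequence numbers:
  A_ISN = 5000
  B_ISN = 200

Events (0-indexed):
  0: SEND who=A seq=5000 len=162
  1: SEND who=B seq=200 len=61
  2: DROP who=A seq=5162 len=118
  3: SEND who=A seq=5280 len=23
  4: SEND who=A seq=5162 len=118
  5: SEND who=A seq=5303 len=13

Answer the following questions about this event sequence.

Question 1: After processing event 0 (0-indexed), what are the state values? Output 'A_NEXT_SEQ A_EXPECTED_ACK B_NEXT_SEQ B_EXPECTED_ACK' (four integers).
After event 0: A_seq=5162 A_ack=200 B_seq=200 B_ack=5162

5162 200 200 5162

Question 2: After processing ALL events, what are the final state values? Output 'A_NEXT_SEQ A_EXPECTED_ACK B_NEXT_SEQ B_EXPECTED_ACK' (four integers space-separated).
Answer: 5316 261 261 5316

Derivation:
After event 0: A_seq=5162 A_ack=200 B_seq=200 B_ack=5162
After event 1: A_seq=5162 A_ack=261 B_seq=261 B_ack=5162
After event 2: A_seq=5280 A_ack=261 B_seq=261 B_ack=5162
After event 3: A_seq=5303 A_ack=261 B_seq=261 B_ack=5162
After event 4: A_seq=5303 A_ack=261 B_seq=261 B_ack=5303
After event 5: A_seq=5316 A_ack=261 B_seq=261 B_ack=5316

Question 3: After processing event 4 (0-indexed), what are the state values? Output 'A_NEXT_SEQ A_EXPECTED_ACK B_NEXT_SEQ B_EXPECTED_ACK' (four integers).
After event 0: A_seq=5162 A_ack=200 B_seq=200 B_ack=5162
After event 1: A_seq=5162 A_ack=261 B_seq=261 B_ack=5162
After event 2: A_seq=5280 A_ack=261 B_seq=261 B_ack=5162
After event 3: A_seq=5303 A_ack=261 B_seq=261 B_ack=5162
After event 4: A_seq=5303 A_ack=261 B_seq=261 B_ack=5303

5303 261 261 5303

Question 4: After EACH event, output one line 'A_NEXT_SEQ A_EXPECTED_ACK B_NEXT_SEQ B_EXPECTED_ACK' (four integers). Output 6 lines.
5162 200 200 5162
5162 261 261 5162
5280 261 261 5162
5303 261 261 5162
5303 261 261 5303
5316 261 261 5316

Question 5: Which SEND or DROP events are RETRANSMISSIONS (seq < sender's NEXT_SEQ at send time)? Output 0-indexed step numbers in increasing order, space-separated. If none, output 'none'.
Answer: 4

Derivation:
Step 0: SEND seq=5000 -> fresh
Step 1: SEND seq=200 -> fresh
Step 2: DROP seq=5162 -> fresh
Step 3: SEND seq=5280 -> fresh
Step 4: SEND seq=5162 -> retransmit
Step 5: SEND seq=5303 -> fresh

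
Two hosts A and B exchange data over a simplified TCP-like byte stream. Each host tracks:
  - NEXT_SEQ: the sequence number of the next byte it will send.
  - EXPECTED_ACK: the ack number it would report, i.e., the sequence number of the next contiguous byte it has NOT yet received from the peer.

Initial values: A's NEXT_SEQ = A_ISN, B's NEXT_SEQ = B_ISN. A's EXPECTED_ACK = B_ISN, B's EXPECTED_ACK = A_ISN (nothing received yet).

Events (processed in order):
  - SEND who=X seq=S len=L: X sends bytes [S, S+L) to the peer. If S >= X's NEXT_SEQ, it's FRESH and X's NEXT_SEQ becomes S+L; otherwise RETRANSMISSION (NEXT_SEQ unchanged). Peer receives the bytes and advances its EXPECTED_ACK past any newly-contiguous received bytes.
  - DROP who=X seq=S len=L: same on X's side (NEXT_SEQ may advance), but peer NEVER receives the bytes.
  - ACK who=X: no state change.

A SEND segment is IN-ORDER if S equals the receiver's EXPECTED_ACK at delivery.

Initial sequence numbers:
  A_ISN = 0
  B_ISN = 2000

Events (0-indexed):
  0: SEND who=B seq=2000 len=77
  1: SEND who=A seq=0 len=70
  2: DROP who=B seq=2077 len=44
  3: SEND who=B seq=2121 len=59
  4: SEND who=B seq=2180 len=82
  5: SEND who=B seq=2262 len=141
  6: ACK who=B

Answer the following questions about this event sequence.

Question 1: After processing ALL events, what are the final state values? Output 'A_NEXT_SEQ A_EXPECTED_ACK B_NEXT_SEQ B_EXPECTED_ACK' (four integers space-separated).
Answer: 70 2077 2403 70

Derivation:
After event 0: A_seq=0 A_ack=2077 B_seq=2077 B_ack=0
After event 1: A_seq=70 A_ack=2077 B_seq=2077 B_ack=70
After event 2: A_seq=70 A_ack=2077 B_seq=2121 B_ack=70
After event 3: A_seq=70 A_ack=2077 B_seq=2180 B_ack=70
After event 4: A_seq=70 A_ack=2077 B_seq=2262 B_ack=70
After event 5: A_seq=70 A_ack=2077 B_seq=2403 B_ack=70
After event 6: A_seq=70 A_ack=2077 B_seq=2403 B_ack=70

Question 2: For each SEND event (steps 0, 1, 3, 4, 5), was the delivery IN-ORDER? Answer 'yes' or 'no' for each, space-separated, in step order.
Step 0: SEND seq=2000 -> in-order
Step 1: SEND seq=0 -> in-order
Step 3: SEND seq=2121 -> out-of-order
Step 4: SEND seq=2180 -> out-of-order
Step 5: SEND seq=2262 -> out-of-order

Answer: yes yes no no no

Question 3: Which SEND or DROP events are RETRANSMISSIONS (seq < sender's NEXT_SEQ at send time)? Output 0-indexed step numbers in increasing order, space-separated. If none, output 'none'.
Step 0: SEND seq=2000 -> fresh
Step 1: SEND seq=0 -> fresh
Step 2: DROP seq=2077 -> fresh
Step 3: SEND seq=2121 -> fresh
Step 4: SEND seq=2180 -> fresh
Step 5: SEND seq=2262 -> fresh

Answer: none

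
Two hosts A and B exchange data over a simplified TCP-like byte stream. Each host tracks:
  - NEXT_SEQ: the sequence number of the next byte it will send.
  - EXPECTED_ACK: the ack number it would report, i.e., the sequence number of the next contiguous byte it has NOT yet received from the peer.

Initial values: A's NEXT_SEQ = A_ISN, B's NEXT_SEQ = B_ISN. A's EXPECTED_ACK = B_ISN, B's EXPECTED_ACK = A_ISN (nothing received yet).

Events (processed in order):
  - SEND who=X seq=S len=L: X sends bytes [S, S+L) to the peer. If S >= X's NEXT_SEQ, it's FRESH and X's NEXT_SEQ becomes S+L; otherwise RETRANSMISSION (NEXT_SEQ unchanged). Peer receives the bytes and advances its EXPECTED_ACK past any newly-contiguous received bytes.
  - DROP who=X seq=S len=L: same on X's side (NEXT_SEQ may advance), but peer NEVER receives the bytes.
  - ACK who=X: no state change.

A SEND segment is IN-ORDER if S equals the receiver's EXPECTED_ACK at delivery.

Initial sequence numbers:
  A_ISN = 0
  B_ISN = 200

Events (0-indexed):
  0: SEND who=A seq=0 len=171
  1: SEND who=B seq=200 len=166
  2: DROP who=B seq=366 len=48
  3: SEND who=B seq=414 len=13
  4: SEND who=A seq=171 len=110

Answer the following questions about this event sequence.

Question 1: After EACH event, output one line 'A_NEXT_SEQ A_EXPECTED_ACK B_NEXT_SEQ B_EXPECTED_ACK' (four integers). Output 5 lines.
171 200 200 171
171 366 366 171
171 366 414 171
171 366 427 171
281 366 427 281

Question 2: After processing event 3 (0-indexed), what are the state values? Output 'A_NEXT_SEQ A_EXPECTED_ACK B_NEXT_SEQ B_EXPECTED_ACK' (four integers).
After event 0: A_seq=171 A_ack=200 B_seq=200 B_ack=171
After event 1: A_seq=171 A_ack=366 B_seq=366 B_ack=171
After event 2: A_seq=171 A_ack=366 B_seq=414 B_ack=171
After event 3: A_seq=171 A_ack=366 B_seq=427 B_ack=171

171 366 427 171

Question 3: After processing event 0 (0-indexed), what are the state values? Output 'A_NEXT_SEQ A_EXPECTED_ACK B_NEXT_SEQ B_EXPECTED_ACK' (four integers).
After event 0: A_seq=171 A_ack=200 B_seq=200 B_ack=171

171 200 200 171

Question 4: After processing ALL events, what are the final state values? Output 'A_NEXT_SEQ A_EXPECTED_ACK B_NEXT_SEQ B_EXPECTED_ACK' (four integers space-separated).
After event 0: A_seq=171 A_ack=200 B_seq=200 B_ack=171
After event 1: A_seq=171 A_ack=366 B_seq=366 B_ack=171
After event 2: A_seq=171 A_ack=366 B_seq=414 B_ack=171
After event 3: A_seq=171 A_ack=366 B_seq=427 B_ack=171
After event 4: A_seq=281 A_ack=366 B_seq=427 B_ack=281

Answer: 281 366 427 281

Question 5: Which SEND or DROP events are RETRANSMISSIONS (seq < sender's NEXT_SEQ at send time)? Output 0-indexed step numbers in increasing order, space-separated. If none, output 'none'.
Step 0: SEND seq=0 -> fresh
Step 1: SEND seq=200 -> fresh
Step 2: DROP seq=366 -> fresh
Step 3: SEND seq=414 -> fresh
Step 4: SEND seq=171 -> fresh

Answer: none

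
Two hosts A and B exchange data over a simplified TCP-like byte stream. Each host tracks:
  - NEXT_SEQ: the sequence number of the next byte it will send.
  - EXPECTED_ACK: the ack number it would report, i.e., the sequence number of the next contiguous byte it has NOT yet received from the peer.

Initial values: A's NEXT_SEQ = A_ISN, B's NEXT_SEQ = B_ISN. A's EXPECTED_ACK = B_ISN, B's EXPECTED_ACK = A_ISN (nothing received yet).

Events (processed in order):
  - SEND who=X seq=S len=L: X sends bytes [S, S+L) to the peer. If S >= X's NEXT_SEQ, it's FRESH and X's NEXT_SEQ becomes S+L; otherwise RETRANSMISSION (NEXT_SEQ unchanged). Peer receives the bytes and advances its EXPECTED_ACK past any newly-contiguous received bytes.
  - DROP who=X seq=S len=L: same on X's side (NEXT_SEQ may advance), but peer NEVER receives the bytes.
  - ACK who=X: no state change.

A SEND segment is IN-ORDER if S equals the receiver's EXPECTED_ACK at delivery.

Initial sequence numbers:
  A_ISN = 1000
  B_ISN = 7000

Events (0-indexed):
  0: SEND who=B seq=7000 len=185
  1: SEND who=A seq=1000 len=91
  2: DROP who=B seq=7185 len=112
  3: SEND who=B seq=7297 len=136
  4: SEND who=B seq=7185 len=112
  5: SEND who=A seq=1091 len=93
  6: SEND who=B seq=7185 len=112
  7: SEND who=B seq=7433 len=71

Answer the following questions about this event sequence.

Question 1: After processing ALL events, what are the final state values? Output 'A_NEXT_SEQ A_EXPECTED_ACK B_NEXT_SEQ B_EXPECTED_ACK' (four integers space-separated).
After event 0: A_seq=1000 A_ack=7185 B_seq=7185 B_ack=1000
After event 1: A_seq=1091 A_ack=7185 B_seq=7185 B_ack=1091
After event 2: A_seq=1091 A_ack=7185 B_seq=7297 B_ack=1091
After event 3: A_seq=1091 A_ack=7185 B_seq=7433 B_ack=1091
After event 4: A_seq=1091 A_ack=7433 B_seq=7433 B_ack=1091
After event 5: A_seq=1184 A_ack=7433 B_seq=7433 B_ack=1184
After event 6: A_seq=1184 A_ack=7433 B_seq=7433 B_ack=1184
After event 7: A_seq=1184 A_ack=7504 B_seq=7504 B_ack=1184

Answer: 1184 7504 7504 1184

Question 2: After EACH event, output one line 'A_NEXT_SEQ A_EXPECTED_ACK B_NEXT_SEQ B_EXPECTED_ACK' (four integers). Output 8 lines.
1000 7185 7185 1000
1091 7185 7185 1091
1091 7185 7297 1091
1091 7185 7433 1091
1091 7433 7433 1091
1184 7433 7433 1184
1184 7433 7433 1184
1184 7504 7504 1184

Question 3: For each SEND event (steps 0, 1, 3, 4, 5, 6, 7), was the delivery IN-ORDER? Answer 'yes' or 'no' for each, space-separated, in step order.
Answer: yes yes no yes yes no yes

Derivation:
Step 0: SEND seq=7000 -> in-order
Step 1: SEND seq=1000 -> in-order
Step 3: SEND seq=7297 -> out-of-order
Step 4: SEND seq=7185 -> in-order
Step 5: SEND seq=1091 -> in-order
Step 6: SEND seq=7185 -> out-of-order
Step 7: SEND seq=7433 -> in-order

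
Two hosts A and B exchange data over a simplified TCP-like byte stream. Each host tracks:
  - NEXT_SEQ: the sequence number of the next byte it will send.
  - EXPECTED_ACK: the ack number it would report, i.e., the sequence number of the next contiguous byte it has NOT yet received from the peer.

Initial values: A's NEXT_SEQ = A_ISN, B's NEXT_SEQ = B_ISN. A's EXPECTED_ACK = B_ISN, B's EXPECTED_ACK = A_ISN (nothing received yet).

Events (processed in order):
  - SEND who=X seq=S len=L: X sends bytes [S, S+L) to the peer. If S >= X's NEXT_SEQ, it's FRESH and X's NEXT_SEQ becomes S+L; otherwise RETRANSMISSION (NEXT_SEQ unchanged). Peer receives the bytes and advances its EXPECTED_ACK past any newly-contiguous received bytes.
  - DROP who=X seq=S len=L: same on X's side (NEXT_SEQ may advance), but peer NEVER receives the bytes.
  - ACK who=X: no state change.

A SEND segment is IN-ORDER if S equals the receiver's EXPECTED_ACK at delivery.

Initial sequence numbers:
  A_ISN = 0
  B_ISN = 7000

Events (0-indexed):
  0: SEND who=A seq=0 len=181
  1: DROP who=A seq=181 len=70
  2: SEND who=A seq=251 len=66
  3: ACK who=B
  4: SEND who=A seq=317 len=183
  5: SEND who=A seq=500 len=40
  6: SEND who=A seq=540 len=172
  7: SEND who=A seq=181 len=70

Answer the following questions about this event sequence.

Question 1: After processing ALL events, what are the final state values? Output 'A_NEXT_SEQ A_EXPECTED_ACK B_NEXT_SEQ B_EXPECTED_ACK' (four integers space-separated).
After event 0: A_seq=181 A_ack=7000 B_seq=7000 B_ack=181
After event 1: A_seq=251 A_ack=7000 B_seq=7000 B_ack=181
After event 2: A_seq=317 A_ack=7000 B_seq=7000 B_ack=181
After event 3: A_seq=317 A_ack=7000 B_seq=7000 B_ack=181
After event 4: A_seq=500 A_ack=7000 B_seq=7000 B_ack=181
After event 5: A_seq=540 A_ack=7000 B_seq=7000 B_ack=181
After event 6: A_seq=712 A_ack=7000 B_seq=7000 B_ack=181
After event 7: A_seq=712 A_ack=7000 B_seq=7000 B_ack=712

Answer: 712 7000 7000 712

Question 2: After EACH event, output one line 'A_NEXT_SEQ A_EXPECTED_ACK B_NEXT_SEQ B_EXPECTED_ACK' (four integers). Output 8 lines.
181 7000 7000 181
251 7000 7000 181
317 7000 7000 181
317 7000 7000 181
500 7000 7000 181
540 7000 7000 181
712 7000 7000 181
712 7000 7000 712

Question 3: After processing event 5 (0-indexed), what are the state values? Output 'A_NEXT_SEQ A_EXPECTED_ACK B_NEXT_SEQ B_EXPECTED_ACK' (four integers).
After event 0: A_seq=181 A_ack=7000 B_seq=7000 B_ack=181
After event 1: A_seq=251 A_ack=7000 B_seq=7000 B_ack=181
After event 2: A_seq=317 A_ack=7000 B_seq=7000 B_ack=181
After event 3: A_seq=317 A_ack=7000 B_seq=7000 B_ack=181
After event 4: A_seq=500 A_ack=7000 B_seq=7000 B_ack=181
After event 5: A_seq=540 A_ack=7000 B_seq=7000 B_ack=181

540 7000 7000 181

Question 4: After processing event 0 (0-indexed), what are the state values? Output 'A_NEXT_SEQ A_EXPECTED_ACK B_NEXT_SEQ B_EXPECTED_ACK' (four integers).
After event 0: A_seq=181 A_ack=7000 B_seq=7000 B_ack=181

181 7000 7000 181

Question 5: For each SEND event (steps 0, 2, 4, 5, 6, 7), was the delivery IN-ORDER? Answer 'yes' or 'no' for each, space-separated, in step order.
Answer: yes no no no no yes

Derivation:
Step 0: SEND seq=0 -> in-order
Step 2: SEND seq=251 -> out-of-order
Step 4: SEND seq=317 -> out-of-order
Step 5: SEND seq=500 -> out-of-order
Step 6: SEND seq=540 -> out-of-order
Step 7: SEND seq=181 -> in-order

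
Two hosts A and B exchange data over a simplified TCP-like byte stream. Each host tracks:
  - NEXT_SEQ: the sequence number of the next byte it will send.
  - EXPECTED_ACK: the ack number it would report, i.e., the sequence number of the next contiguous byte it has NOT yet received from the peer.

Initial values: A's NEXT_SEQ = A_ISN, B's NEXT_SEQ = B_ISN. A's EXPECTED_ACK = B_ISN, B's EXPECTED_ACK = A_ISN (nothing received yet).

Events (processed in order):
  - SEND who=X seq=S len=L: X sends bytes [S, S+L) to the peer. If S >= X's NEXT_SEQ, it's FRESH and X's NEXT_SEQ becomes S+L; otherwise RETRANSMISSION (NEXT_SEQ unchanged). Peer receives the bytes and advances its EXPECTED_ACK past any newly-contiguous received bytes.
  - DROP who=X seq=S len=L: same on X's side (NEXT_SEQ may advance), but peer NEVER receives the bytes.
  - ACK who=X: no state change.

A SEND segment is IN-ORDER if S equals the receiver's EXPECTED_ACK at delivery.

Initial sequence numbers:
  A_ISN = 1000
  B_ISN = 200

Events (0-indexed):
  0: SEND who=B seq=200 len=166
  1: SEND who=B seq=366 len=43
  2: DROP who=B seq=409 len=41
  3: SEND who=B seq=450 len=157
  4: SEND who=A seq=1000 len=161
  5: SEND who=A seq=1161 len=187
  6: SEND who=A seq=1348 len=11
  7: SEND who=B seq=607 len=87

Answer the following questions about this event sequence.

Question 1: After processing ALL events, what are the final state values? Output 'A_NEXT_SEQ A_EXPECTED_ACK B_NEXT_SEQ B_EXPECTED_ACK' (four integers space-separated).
Answer: 1359 409 694 1359

Derivation:
After event 0: A_seq=1000 A_ack=366 B_seq=366 B_ack=1000
After event 1: A_seq=1000 A_ack=409 B_seq=409 B_ack=1000
After event 2: A_seq=1000 A_ack=409 B_seq=450 B_ack=1000
After event 3: A_seq=1000 A_ack=409 B_seq=607 B_ack=1000
After event 4: A_seq=1161 A_ack=409 B_seq=607 B_ack=1161
After event 5: A_seq=1348 A_ack=409 B_seq=607 B_ack=1348
After event 6: A_seq=1359 A_ack=409 B_seq=607 B_ack=1359
After event 7: A_seq=1359 A_ack=409 B_seq=694 B_ack=1359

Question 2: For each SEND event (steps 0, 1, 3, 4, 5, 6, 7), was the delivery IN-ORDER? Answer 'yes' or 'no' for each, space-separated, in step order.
Answer: yes yes no yes yes yes no

Derivation:
Step 0: SEND seq=200 -> in-order
Step 1: SEND seq=366 -> in-order
Step 3: SEND seq=450 -> out-of-order
Step 4: SEND seq=1000 -> in-order
Step 5: SEND seq=1161 -> in-order
Step 6: SEND seq=1348 -> in-order
Step 7: SEND seq=607 -> out-of-order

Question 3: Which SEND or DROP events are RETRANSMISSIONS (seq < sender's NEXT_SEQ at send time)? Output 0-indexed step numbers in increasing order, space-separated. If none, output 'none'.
Step 0: SEND seq=200 -> fresh
Step 1: SEND seq=366 -> fresh
Step 2: DROP seq=409 -> fresh
Step 3: SEND seq=450 -> fresh
Step 4: SEND seq=1000 -> fresh
Step 5: SEND seq=1161 -> fresh
Step 6: SEND seq=1348 -> fresh
Step 7: SEND seq=607 -> fresh

Answer: none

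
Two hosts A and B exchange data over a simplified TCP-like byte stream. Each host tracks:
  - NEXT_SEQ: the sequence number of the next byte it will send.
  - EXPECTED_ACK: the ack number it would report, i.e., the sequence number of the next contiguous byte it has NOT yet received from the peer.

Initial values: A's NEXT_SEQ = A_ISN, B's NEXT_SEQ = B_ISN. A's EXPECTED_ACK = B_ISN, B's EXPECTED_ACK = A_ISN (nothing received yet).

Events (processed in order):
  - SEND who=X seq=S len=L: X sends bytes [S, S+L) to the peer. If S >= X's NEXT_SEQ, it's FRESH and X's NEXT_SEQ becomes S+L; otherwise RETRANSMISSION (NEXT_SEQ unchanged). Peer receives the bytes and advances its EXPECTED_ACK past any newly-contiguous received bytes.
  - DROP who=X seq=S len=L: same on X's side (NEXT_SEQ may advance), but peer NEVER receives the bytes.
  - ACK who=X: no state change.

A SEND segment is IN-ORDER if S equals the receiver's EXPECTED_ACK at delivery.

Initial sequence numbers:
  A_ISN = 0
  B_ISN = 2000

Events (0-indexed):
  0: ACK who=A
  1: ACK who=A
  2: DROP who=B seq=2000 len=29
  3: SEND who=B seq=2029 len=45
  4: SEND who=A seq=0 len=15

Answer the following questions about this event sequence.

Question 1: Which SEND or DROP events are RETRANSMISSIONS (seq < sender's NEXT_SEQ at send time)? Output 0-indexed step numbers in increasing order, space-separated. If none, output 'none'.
Step 2: DROP seq=2000 -> fresh
Step 3: SEND seq=2029 -> fresh
Step 4: SEND seq=0 -> fresh

Answer: none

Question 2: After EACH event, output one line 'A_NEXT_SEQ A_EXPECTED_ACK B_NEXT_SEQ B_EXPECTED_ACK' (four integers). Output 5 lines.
0 2000 2000 0
0 2000 2000 0
0 2000 2029 0
0 2000 2074 0
15 2000 2074 15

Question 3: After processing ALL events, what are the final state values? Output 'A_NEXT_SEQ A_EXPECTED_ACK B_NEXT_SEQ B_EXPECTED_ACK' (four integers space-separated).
Answer: 15 2000 2074 15

Derivation:
After event 0: A_seq=0 A_ack=2000 B_seq=2000 B_ack=0
After event 1: A_seq=0 A_ack=2000 B_seq=2000 B_ack=0
After event 2: A_seq=0 A_ack=2000 B_seq=2029 B_ack=0
After event 3: A_seq=0 A_ack=2000 B_seq=2074 B_ack=0
After event 4: A_seq=15 A_ack=2000 B_seq=2074 B_ack=15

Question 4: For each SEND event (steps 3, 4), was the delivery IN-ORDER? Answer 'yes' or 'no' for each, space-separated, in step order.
Step 3: SEND seq=2029 -> out-of-order
Step 4: SEND seq=0 -> in-order

Answer: no yes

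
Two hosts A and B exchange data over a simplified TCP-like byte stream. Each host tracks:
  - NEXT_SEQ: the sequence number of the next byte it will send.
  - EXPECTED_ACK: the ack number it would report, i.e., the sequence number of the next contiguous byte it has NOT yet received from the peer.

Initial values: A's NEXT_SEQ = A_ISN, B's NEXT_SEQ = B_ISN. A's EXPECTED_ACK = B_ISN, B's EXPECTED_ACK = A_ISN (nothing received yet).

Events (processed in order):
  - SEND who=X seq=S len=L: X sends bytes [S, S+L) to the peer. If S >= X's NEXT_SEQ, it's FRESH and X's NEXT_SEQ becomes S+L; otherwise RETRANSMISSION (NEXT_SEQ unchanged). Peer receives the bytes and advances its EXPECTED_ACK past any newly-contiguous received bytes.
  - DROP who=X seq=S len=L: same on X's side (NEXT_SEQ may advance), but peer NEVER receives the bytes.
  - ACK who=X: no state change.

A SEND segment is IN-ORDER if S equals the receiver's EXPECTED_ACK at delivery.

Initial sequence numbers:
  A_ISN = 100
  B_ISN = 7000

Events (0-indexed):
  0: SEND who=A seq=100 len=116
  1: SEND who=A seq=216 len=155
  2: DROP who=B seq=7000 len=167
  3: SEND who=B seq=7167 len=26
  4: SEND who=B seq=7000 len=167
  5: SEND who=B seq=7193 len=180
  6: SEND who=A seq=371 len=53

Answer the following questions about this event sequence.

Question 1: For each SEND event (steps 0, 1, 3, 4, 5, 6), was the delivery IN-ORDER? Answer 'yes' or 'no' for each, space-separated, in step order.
Step 0: SEND seq=100 -> in-order
Step 1: SEND seq=216 -> in-order
Step 3: SEND seq=7167 -> out-of-order
Step 4: SEND seq=7000 -> in-order
Step 5: SEND seq=7193 -> in-order
Step 6: SEND seq=371 -> in-order

Answer: yes yes no yes yes yes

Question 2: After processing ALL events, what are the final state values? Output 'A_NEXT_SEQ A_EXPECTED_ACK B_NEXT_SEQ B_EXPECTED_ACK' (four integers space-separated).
Answer: 424 7373 7373 424

Derivation:
After event 0: A_seq=216 A_ack=7000 B_seq=7000 B_ack=216
After event 1: A_seq=371 A_ack=7000 B_seq=7000 B_ack=371
After event 2: A_seq=371 A_ack=7000 B_seq=7167 B_ack=371
After event 3: A_seq=371 A_ack=7000 B_seq=7193 B_ack=371
After event 4: A_seq=371 A_ack=7193 B_seq=7193 B_ack=371
After event 5: A_seq=371 A_ack=7373 B_seq=7373 B_ack=371
After event 6: A_seq=424 A_ack=7373 B_seq=7373 B_ack=424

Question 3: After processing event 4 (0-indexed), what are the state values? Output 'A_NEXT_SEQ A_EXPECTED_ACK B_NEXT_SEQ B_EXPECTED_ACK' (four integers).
After event 0: A_seq=216 A_ack=7000 B_seq=7000 B_ack=216
After event 1: A_seq=371 A_ack=7000 B_seq=7000 B_ack=371
After event 2: A_seq=371 A_ack=7000 B_seq=7167 B_ack=371
After event 3: A_seq=371 A_ack=7000 B_seq=7193 B_ack=371
After event 4: A_seq=371 A_ack=7193 B_seq=7193 B_ack=371

371 7193 7193 371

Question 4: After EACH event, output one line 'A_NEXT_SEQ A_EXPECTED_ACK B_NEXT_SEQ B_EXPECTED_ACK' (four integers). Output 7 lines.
216 7000 7000 216
371 7000 7000 371
371 7000 7167 371
371 7000 7193 371
371 7193 7193 371
371 7373 7373 371
424 7373 7373 424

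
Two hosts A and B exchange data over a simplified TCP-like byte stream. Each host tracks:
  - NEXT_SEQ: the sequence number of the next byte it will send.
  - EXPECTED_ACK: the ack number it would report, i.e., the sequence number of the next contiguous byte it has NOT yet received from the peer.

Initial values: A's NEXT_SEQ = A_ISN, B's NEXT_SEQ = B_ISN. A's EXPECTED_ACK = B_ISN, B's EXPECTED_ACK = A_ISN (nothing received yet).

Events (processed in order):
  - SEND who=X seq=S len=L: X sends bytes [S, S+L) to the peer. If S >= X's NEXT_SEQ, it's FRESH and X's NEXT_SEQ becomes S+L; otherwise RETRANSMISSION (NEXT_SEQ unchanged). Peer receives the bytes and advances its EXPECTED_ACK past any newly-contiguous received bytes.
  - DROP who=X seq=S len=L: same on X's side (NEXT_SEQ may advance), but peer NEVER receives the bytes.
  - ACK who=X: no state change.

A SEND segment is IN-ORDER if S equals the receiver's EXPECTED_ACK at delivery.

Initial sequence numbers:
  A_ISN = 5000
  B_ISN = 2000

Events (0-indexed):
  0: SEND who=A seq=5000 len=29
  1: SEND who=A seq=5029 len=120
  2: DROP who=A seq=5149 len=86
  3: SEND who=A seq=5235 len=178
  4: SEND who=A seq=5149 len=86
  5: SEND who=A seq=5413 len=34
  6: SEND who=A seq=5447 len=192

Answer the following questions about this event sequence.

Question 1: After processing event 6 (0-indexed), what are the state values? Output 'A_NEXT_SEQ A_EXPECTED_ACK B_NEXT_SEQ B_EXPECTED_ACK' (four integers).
After event 0: A_seq=5029 A_ack=2000 B_seq=2000 B_ack=5029
After event 1: A_seq=5149 A_ack=2000 B_seq=2000 B_ack=5149
After event 2: A_seq=5235 A_ack=2000 B_seq=2000 B_ack=5149
After event 3: A_seq=5413 A_ack=2000 B_seq=2000 B_ack=5149
After event 4: A_seq=5413 A_ack=2000 B_seq=2000 B_ack=5413
After event 5: A_seq=5447 A_ack=2000 B_seq=2000 B_ack=5447
After event 6: A_seq=5639 A_ack=2000 B_seq=2000 B_ack=5639

5639 2000 2000 5639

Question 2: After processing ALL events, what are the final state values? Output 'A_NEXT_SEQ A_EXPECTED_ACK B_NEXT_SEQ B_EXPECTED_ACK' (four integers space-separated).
After event 0: A_seq=5029 A_ack=2000 B_seq=2000 B_ack=5029
After event 1: A_seq=5149 A_ack=2000 B_seq=2000 B_ack=5149
After event 2: A_seq=5235 A_ack=2000 B_seq=2000 B_ack=5149
After event 3: A_seq=5413 A_ack=2000 B_seq=2000 B_ack=5149
After event 4: A_seq=5413 A_ack=2000 B_seq=2000 B_ack=5413
After event 5: A_seq=5447 A_ack=2000 B_seq=2000 B_ack=5447
After event 6: A_seq=5639 A_ack=2000 B_seq=2000 B_ack=5639

Answer: 5639 2000 2000 5639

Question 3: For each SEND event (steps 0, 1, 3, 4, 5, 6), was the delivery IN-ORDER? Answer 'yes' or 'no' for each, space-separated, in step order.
Step 0: SEND seq=5000 -> in-order
Step 1: SEND seq=5029 -> in-order
Step 3: SEND seq=5235 -> out-of-order
Step 4: SEND seq=5149 -> in-order
Step 5: SEND seq=5413 -> in-order
Step 6: SEND seq=5447 -> in-order

Answer: yes yes no yes yes yes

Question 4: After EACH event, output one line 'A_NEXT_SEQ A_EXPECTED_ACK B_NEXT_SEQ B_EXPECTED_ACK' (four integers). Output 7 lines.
5029 2000 2000 5029
5149 2000 2000 5149
5235 2000 2000 5149
5413 2000 2000 5149
5413 2000 2000 5413
5447 2000 2000 5447
5639 2000 2000 5639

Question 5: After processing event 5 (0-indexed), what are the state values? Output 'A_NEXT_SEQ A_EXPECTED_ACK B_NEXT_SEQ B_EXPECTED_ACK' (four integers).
After event 0: A_seq=5029 A_ack=2000 B_seq=2000 B_ack=5029
After event 1: A_seq=5149 A_ack=2000 B_seq=2000 B_ack=5149
After event 2: A_seq=5235 A_ack=2000 B_seq=2000 B_ack=5149
After event 3: A_seq=5413 A_ack=2000 B_seq=2000 B_ack=5149
After event 4: A_seq=5413 A_ack=2000 B_seq=2000 B_ack=5413
After event 5: A_seq=5447 A_ack=2000 B_seq=2000 B_ack=5447

5447 2000 2000 5447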